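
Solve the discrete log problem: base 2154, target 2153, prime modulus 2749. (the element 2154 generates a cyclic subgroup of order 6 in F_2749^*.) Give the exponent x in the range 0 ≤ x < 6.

2

Successive powers of 2154 modulo 2749:
  2154^0=1  2154^1=2154  2154^2=2153
So 2154^2 ≡ 2153 (mod 2749), giving x = 2.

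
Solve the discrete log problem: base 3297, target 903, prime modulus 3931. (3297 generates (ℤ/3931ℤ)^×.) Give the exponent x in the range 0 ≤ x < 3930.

Baby-step giant-step with m = ceil(sqrt(3930)) = 63.
Baby table (3297^j mod 3931 for j=0..62):
  0:1  1:3297  2:994  3:2695  4:1355  5:1819  6:2468  7:3757
  8:248  9:8  10:2790  11:90  12:1905  13:2978  14:2759  15:89
  16:2539  17:1984  18:64  19:2665  20:720  21:3447  22:238  23:2417
  24:712  25:657  26:148  27:512  28:1665  29:1829  30:59  31:1904
  32:3612  33:1765  34:1325  35:1184  36:165  37:1527  38:2839  39:472
  40:3439  41:1379  42:2327  43:2738  44:1610  45:1320  46:423  47:3057
  48:3776  49:3926  50:3170  51:2892  52:2249  53:1087  54:2698  55:3384
  56:870  57:2691  58:3891  59:1774  60:3481  61:2268  62:834
Giant step factor: 3297^(-63) ≡ 1777 (mod 3931).
Scan 903·1777^i mod 3931 for i = 0, 1, …:
  i=0: 903   i=1: 783   i=2: 3748   i=3: 1082
  i=4: 455   i=5: 2680   i=6: 1919   i=7: 1886
  i=8: 2210   i=9: 101     …   i=20: 1371
  i=21: 2978
Match at i=21, j=13: x = 21·63 + 13 = 1336.

1336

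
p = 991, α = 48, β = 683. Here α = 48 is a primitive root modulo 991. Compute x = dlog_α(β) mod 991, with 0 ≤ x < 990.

407

Baby-step giant-step with m = ceil(sqrt(990)) = 32.
Baby table (48^j mod 991 for j=0..31):
  0:1  1:48  2:322  3:591  4:620  5:30  6:449  7:741
  8:883  9:762  10:900  11:587  12:428  13:724  14:67  15:243
  16:763  17:948  18:909  19:28  20:353  21:97  22:692  23:513
  24:840  25:680  26:928  27:940  28:525  29:425  30:580  31:92
Giant step factor: 48^(-32) ≡ 467 (mod 991).
Scan 683·467^i mod 991 for i = 0, 1, …:
  i=0: 683   i=1: 850   i=2: 550   i=3: 181
  i=4: 292   i=5: 597   i=6: 328   i=7: 562
  i=8: 830   i=9: 129   i=10: 783   i=11: 973
  i=12: 513
Match at i=12, j=23: x = 12·32 + 23 = 407.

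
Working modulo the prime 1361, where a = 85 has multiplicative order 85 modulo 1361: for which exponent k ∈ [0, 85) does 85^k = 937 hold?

15

Baby-step giant-step with m = ceil(sqrt(85)) = 10.
Baby table (85^j mod 1361 for j=0..9):
  0:1  1:85  2:420  3:314  4:831  5:1224  6:604  7:983
  8:534  9:477
Giant step factor: 85^(-10) ≡ 1127 (mod 1361).
Scan 937·1127^i mod 1361 for i = 0, 1, …:
  i=0: 937   i=1: 1224
Match at i=1, j=5: k = 1·10 + 5 = 15.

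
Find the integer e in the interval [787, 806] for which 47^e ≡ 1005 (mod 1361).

791

Compute 47^787 mod 1361 = 581, then multiply by 47 repeatedly:
  47^787=581  47^788=87  47^789=6  47^790=282  47^791=1005
Found 1005 at exponent 791.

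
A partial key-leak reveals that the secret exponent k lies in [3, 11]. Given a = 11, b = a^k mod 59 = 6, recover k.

9

Compute 11^3 mod 59 = 33, then multiply by 11 repeatedly:
  11^3=33  11^4=9  11^5=40  11^6=27  11^7=2
  11^8=22  11^9=6
Found 6 at exponent 9.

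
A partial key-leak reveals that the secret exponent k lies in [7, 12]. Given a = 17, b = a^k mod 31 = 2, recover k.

12

Compute 17^7 mod 31 = 12, then multiply by 17 repeatedly:
  17^7=12  17^8=18  17^9=27  17^10=25  17^11=22
  17^12=2
Found 2 at exponent 12.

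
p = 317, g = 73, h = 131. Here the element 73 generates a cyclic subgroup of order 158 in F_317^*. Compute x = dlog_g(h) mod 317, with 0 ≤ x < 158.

Baby-step giant-step with m = ceil(sqrt(158)) = 13.
Baby table (73^j mod 317 for j=0..12):
  0:1  1:73  2:257  3:58  4:113  5:7  6:194  7:214
  8:89  9:157  10:49  11:90  12:230
Giant step factor: 73^(-13) ≡ 144 (mod 317).
Scan 131·144^i mod 317 for i = 0, 1, …:
  i=0: 131   i=1: 161   i=2: 43   i=3: 169
  i=4: 244   i=5: 266   i=6: 264   i=7: 293
  i=8: 31   i=9: 26   i=10: 257
Match at i=10, j=2: x = 10·13 + 2 = 132.

132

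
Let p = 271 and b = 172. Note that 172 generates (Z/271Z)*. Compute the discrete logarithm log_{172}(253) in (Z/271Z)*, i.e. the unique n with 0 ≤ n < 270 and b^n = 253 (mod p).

169

Baby-step giant-step with m = ceil(sqrt(270)) = 17.
Baby table (172^j mod 271 for j=0..16):
  0:1  1:172  2:45  3:152  4:128  5:65  6:69  7:215
  8:124  9:190  10:160  11:149  12:154  13:201  14:155  15:102
  16:200
Giant step factor: 172^(-17) ≡ 255 (mod 271).
Scan 253·255^i mod 271 for i = 0, 1, …:
  i=0: 253   i=1: 17   i=2: 270   i=3: 16
  i=4: 15   i=5: 31   i=6: 46   i=7: 77
  i=8: 123   i=9: 200
Match at i=9, j=16: n = 9·17 + 16 = 169.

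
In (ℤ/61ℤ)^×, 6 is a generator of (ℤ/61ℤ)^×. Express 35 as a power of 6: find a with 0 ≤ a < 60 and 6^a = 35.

53

Baby-step giant-step with m = ceil(sqrt(60)) = 8.
Baby table (6^j mod 61 for j=0..7):
  0:1  1:6  2:36  3:33  4:15  5:29  6:52  7:7
Giant step factor: 6^(-8) ≡ 16 (mod 61).
Scan 35·16^i mod 61 for i = 0, 1, …:
  i=0: 35   i=1: 11   i=2: 54   i=3: 10
  i=4: 38   i=5: 59   i=6: 29
Match at i=6, j=5: a = 6·8 + 5 = 53.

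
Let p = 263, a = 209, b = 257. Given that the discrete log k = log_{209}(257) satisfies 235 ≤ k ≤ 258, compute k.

Compute 209^235 mod 263 = 237, then multiply by 209 repeatedly:
  209^235=237  209^236=89  209^237=191  209^238=206  209^239=185
  209^240=4  209^241=47  209^242=92  209^243=29  209^244=12
  209^245=141  209^246=13  209^247=87  209^248=36  209^249=160
  209^250=39  209^251=261  209^252=108  209^253=217  209^254=117
  209^255=257
Found 257 at exponent 255.

255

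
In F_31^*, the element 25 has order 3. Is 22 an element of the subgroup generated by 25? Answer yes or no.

no

22 ∈ ⟨25⟩ iff 22^3 ≡ 1 (mod 31), since |⟨25⟩| = 3.
22^3 mod 31 = 15.
Since 15 ≠ 1, 22 does not lie in the subgroup.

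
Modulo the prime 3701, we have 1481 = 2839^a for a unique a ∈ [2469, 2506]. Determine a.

Compute 2839^2469 mod 3701 = 2953, then multiply by 2839 repeatedly:
  2839^2469=2953  2839^2470=802  2839^2471=763  2839^2472=1072  2839^2473=1186
  2839^2474=2845  2839^2475=1373  2839^2476=794  2839^2477=257  2839^2478=526
  2839^2479=1811  2839^2480=740  2839^2481=2393  2839^2482=2392  2839^2483=3254
  2839^2484=410  2839^2485=1876  2839^2486=225  2839^2487=2203  2839^2488=3328
  2839^2489=3240  2839^2490=1375  2839^2491=2771  2839^2492=2244  2839^2493=1295
  2839^2494=1412  2839^2495=485  2839^2496=143  2839^2497=2568  2839^2498=3283
  2839^2499=1319  2839^2500=2930  2839^2501=2123  2839^2502=1969  2839^2503=1481
Found 1481 at exponent 2503.

2503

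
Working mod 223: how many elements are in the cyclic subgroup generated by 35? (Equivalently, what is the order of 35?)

222

The order of 35 must divide p − 1 = 222 = 2 · 3 · 37.
Divisors: 1, 2, 3, 6, 37, 74, 111, 222.
Check each in increasing order: 35^1 ≡ 35;  35^2 ≡ 110;  35^3 ≡ 59;  35^6 ≡ 136;  35^37 ≡ 40;  35^74 ≡ 39;  35^111 ≡ 222;  35^222 ≡ 1.
Smallest exponent giving 1 is 222.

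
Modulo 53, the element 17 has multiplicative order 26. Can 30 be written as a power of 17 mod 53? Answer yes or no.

no

30 ∈ ⟨17⟩ iff 30^26 ≡ 1 (mod 53), since |⟨17⟩| = 26.
30^26 mod 53 = 52.
Since 52 ≠ 1, 30 does not lie in the subgroup.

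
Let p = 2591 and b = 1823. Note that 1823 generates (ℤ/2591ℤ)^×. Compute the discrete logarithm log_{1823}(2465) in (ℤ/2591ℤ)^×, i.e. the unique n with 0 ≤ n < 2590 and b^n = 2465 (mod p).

830

Baby-step giant-step with m = ceil(sqrt(2590)) = 51.
Baby table (1823^j mod 2591 for j=0..50):
  0:1  1:1823  2:1667  3:2289  4:1337  5:1811  6:519  7:422
  8:2370  9:1313  10:2106  11:1967  12:2488  13:1374  14:1896  15:14
  16:2203  17:19  18:954  19:581  20:2035  21:2084  22:726  23:2088
  24:245  25:983  26:1628  27:1149  28:1099  29:634  30:196  31:2341
  32:266  33:401  34:361  35:2580  36:675  37:2391  38:731  39:839
  40:807  41:2064  42:540  43:2431  44:1103  45:153  46:1682  47:1133
  48:432  49:2463  50:2437
Giant step factor: 1823^(-51) ≡ 326 (mod 2591).
Scan 2465·326^i mod 2591 for i = 0, 1, …:
  i=0: 2465   i=1: 380   i=2: 2103   i=3: 1554
  i=4: 1359   i=5: 2564   i=6: 1562   i=7: 1376
  i=8: 333   i=9: 2327     …   i=15: 435
  i=16: 1896
Match at i=16, j=14: n = 16·51 + 14 = 830.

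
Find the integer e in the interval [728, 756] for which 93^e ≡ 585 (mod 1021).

749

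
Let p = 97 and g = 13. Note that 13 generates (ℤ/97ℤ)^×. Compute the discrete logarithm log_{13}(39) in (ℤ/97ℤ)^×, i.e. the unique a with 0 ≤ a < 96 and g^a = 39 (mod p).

23

Baby-step giant-step with m = ceil(sqrt(96)) = 10.
Baby table (13^j mod 97 for j=0..9):
  0:1  1:13  2:72  3:63  4:43  5:74  6:89  7:90
  8:6  9:78
Giant step factor: 13^(-10) ≡ 86 (mod 97).
Scan 39·86^i mod 97 for i = 0, 1, …:
  i=0: 39   i=1: 56   i=2: 63
Match at i=2, j=3: a = 2·10 + 3 = 23.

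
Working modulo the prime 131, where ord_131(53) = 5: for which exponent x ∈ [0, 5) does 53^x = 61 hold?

Successive powers of 53 modulo 131:
  53^0=1  53^1=53  53^2=58  53^3=61
So 53^3 ≡ 61 (mod 131), giving x = 3.

3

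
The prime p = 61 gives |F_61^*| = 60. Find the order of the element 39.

The order of 39 must divide p − 1 = 60 = 2^2 · 3 · 5.
Divisors: 1, 2, 3, 4, 5, 6, 10, 12, 15, 20, 30, 60.
Check each in increasing order: 39^1 ≡ 39;  39^2 ≡ 57;  39^3 ≡ 27;  39^4 ≡ 16;  39^5 ≡ 14;  39^6 ≡ 58;  39^10 ≡ 13;  39^12 ≡ 9;  39^15 ≡ 60;  39^20 ≡ 47;  39^30 ≡ 1.
Smallest exponent giving 1 is 30.

30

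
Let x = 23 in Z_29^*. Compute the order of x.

7

The order of 23 must divide p − 1 = 28 = 2^2 · 7.
Divisors: 1, 2, 4, 7, 14, 28.
Check each in increasing order: 23^1 ≡ 23;  23^2 ≡ 7;  23^4 ≡ 20;  23^7 ≡ 1.
Smallest exponent giving 1 is 7.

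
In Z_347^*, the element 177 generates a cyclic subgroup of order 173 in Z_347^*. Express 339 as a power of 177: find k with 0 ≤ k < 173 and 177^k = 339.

Baby-step giant-step with m = ceil(sqrt(173)) = 14.
Baby table (177^j mod 347 for j=0..13):
  0:1  1:177  2:99  3:173  4:85  5:124  6:87  7:131
  8:285  9:130  10:108  11:31  12:282  13:293
Giant step factor: 177^(-14) ≡ 235 (mod 347).
Scan 339·235^i mod 347 for i = 0, 1, …:
  i=0: 339   i=1: 202   i=2: 278   i=3: 94
  i=4: 229   i=5: 30   i=6: 110   i=7: 172
  i=8: 168   i=9: 269   i=10: 61   i=11: 108
Match at i=11, j=10: k = 11·14 + 10 = 164.

164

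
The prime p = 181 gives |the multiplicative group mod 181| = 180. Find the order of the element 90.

180

The order of 90 must divide p − 1 = 180 = 2^2 · 3^2 · 5.
Divisors: 1, 2, 3, 4, 5, 6, 9, 10, 12, 15, 18, 20, 30, 36, 45, 60, 90, 180.
Check each in increasing order: 90^1 ≡ 90;  90^2 ≡ 136;  90^3 ≡ 113;  90^4 ≡ 34;  90^5 ≡ 164;  90^6 ≡ 99;  90^9 ≡ 146;  90^10 ≡ 108;  90^12 ≡ 27;  90^15 ≡ 155;  90^18 ≡ 139;  90^20 ≡ 80;  90^30 ≡ 133;  90^36 ≡ 135;  90^45 ≡ 162;  90^60 ≡ 132;  90^90 ≡ 180;  90^180 ≡ 1.
Smallest exponent giving 1 is 180.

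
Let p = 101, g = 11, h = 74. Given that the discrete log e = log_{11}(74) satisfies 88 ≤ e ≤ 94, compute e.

Compute 11^88 mod 101 = 71, then multiply by 11 repeatedly:
  11^88=71  11^89=74
Found 74 at exponent 89.

89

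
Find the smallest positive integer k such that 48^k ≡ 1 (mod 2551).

2550

The order of 48 must divide p − 1 = 2550 = 2 · 3 · 5^2 · 17.
Divisors: 1, 2, 3, 5, 6, 10, 15, 17, 25, 30, 34, 50, 51, 75, 85, 102, 150, 170, 255, 425, 510, 850, 1275, 2550.
Check each in increasing order: 48^1 ≡ 48;  48^2 ≡ 2304;  48^3 ≡ 899;  48^5 ≡ 2435;  48^6 ≡ 2085;  48^10 ≡ 701;  48^15 ≡ 316;  48^17 ≡ 1029;  48^25 ≡ 2130;  48^30 ≡ 367;  48^34 ≡ 176;  48^50 ≡ 1222;  48^51 ≡ 2534;  48^75 ≡ 840;  48^85 ≡ 2110;  48^102 ≡ 289;  48^150 ≡ 1524;  48^170 ≡ 605;  48^255 ≡ 1050;  48^425 ≡ 51;  48^510 ≡ 468;  48^850 ≡ 50;  48^1275 ≡ 2550;  48^2550 ≡ 1.
Smallest exponent giving 1 is 2550.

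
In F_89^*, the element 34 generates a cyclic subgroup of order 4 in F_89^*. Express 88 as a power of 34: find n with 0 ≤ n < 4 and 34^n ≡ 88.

2

Successive powers of 34 modulo 89:
  34^0=1  34^1=34  34^2=88
So 34^2 ≡ 88 (mod 89), giving n = 2.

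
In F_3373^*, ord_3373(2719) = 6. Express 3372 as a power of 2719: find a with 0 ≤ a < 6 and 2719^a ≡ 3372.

Successive powers of 2719 modulo 3373:
  2719^0=1  2719^1=2719  2719^2=2718  2719^3=3372
So 2719^3 ≡ 3372 (mod 3373), giving a = 3.

3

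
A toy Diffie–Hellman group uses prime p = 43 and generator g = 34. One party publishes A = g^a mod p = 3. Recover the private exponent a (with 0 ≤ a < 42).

11

Baby-step giant-step with m = ceil(sqrt(42)) = 7.
Baby table (34^j mod 43 for j=0..6):
  0:1  1:34  2:38  3:2  4:25  5:33  6:4
Giant step factor: 34^(-7) ≡ 37 (mod 43).
Scan 3·37^i mod 43 for i = 0, 1, …:
  i=0: 3   i=1: 25
Match at i=1, j=4: a = 1·7 + 4 = 11.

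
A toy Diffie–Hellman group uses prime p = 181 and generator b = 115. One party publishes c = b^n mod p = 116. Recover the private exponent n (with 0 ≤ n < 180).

70

Baby-step giant-step with m = ceil(sqrt(180)) = 14.
Baby table (115^j mod 181 for j=0..13):
  0:1  1:115  2:12  3:113  4:144  5:89  6:99  7:163
  8:102  9:146  10:138  11:123  12:27  13:28
Giant step factor: 115^(-14) ≡ 100 (mod 181).
Scan 116·100^i mod 181 for i = 0, 1, …:
  i=0: 116   i=1: 16   i=2: 152   i=3: 177
  i=4: 143   i=5: 1
Match at i=5, j=0: n = 5·14 + 0 = 70.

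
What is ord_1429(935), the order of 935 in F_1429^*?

476

The order of 935 must divide p − 1 = 1428 = 2^2 · 3 · 7 · 17.
Divisors: 1, 2, 3, 4, 6, 7, 12, 14, 17, 21, 28, 34, 42, 51, 68, 84, 102, 119, 204, 238, 357, 476, 714, 1428.
Check each in increasing order: 935^1 ≡ 935;  935^2 ≡ 1106;  935^3 ≡ 943;  935^4 ≡ 12;  935^6 ≡ 411;  935^7 ≡ 1313;  935^12 ≡ 299;  935^14 ≡ 595;  935^17 ≡ 917;  935^21 ≡ 1001;  935^28 ≡ 1062;  935^34 ≡ 637;  935^42 ≡ 272;  935^51 ≡ 1097;  935^68 ≡ 1362;  935^84 ≡ 1105;  935^102 ≡ 191;  935^119 ≡ 809;  935^204 ≡ 756;  935^238 ≡ 1428;  935^357 ≡ 620;  935^476 ≡ 1.
Smallest exponent giving 1 is 476.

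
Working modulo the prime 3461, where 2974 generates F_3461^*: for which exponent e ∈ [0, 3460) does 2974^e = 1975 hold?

Baby-step giant-step with m = ceil(sqrt(3460)) = 59.
Baby table (2974^j mod 3461 for j=0..58):
  0:1  1:2974  2:1821  3:2650  4:403  5:1016  6:131  7:1962
  8:3203  9:1050  10:878  11:1578  12:3317  13:908  14:812  15:2571
  16:805  17:2519  18:1902  19:1274  20:2542  21:1084  22:1625  23:1194
  24:3431  25:766  26:746  27:103  28:1754  29:669  30:2992  31:3438
  32:818  33:3110  34:1348  35:1114  36:859  37:448  38:3328  39:2473
  40:77  41:572  42:1777  43:3312  44:3343  45:2090  46:3165  47:2251
  48:900  49:1247  50:1847  51:371  52:2756  53:696  54:226  55:690
  56:3148  57:147  58:1092
Giant step factor: 2974^(-59) ≡ 3080 (mod 3461).
Scan 1975·3080^i mod 3461 for i = 0, 1, …:
  i=0: 1975   i=1: 2023   i=2: 1040   i=3: 1775
  i=4: 2081   i=5: 3169   i=6: 500   i=7: 3316
  i=8: 3330   i=9: 1457     …   i=36: 1297
  i=37: 766
Match at i=37, j=25: e = 37·59 + 25 = 2208.

2208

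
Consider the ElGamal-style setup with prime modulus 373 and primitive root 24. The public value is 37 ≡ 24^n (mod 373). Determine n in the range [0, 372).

194

Baby-step giant-step with m = ceil(sqrt(372)) = 20.
Baby table (24^j mod 373 for j=0..19):
  0:1  1:24  2:203  3:23  4:179  5:193  6:156  7:14
  8:336  9:231  10:322  11:268  12:91  13:319  14:196  15:228
  16:250  17:32  18:22  19:155
Giant step factor: 24^(-20) ≡ 261 (mod 373).
Scan 37·261^i mod 373 for i = 0, 1, …:
  i=0: 37   i=1: 332   i=2: 116   i=3: 63
  i=4: 31   i=5: 258   i=6: 198   i=7: 204
  i=8: 278   i=9: 196
Match at i=9, j=14: n = 9·20 + 14 = 194.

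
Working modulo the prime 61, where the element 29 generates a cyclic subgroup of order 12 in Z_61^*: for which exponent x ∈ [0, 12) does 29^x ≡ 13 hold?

Successive powers of 29 modulo 61:
  29^0=1  29^1=29  29^2=48  29^3=50  29^4=47  29^5=21
  29^6=60  29^7=32  29^8=13
So 29^8 ≡ 13 (mod 61), giving x = 8.

8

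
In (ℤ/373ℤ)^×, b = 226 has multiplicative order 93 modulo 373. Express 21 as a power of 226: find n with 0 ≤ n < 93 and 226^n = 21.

40

Baby-step giant-step with m = ceil(sqrt(93)) = 10.
Baby table (226^j mod 373 for j=0..9):
  0:1  1:226  2:348  3:318  4:252  5:256  6:41  7:314
  8:94  9:356
Giant step factor: 226^(-10) ≡ 363 (mod 373).
Scan 21·363^i mod 373 for i = 0, 1, …:
  i=0: 21   i=1: 163   i=2: 235   i=3: 261
  i=4: 1
Match at i=4, j=0: n = 4·10 + 0 = 40.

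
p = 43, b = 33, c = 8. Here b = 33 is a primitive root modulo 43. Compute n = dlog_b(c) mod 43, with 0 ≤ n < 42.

Baby-step giant-step with m = ceil(sqrt(42)) = 7.
Baby table (33^j mod 43 for j=0..6):
  0:1  1:33  2:14  3:32  4:24  5:18  6:35
Giant step factor: 33^(-7) ≡ 7 (mod 43).
Scan 8·7^i mod 43 for i = 0, 1, …:
  i=0: 8   i=1: 13   i=2: 5   i=3: 35
Match at i=3, j=6: n = 3·7 + 6 = 27.

27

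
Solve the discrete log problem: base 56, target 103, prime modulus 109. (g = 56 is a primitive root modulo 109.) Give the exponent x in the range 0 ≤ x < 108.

97

Baby-step giant-step with m = ceil(sqrt(108)) = 11.
Baby table (56^j mod 109 for j=0..10):
  0:1  1:56  2:84  3:17  4:80  5:11  6:71  7:52
  8:78  9:8  10:12
Giant step factor: 56^(-11) ≡ 103 (mod 109).
Scan 103·103^i mod 109 for i = 0, 1, …:
  i=0: 103   i=1: 36   i=2: 2   i=3: 97
  i=4: 72   i=5: 4   i=6: 85   i=7: 35
  i=8: 8
Match at i=8, j=9: x = 8·11 + 9 = 97.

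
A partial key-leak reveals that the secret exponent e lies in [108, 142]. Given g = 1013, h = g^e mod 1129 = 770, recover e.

Compute 1013^108 mod 1129 = 125, then multiply by 1013 repeatedly:
  1013^108=125  1013^109=177  1013^110=919  1013^111=651  1013^112=127
  1013^113=1074  1013^114=735  1013^115=544  1013^116=120  1013^117=757
  1013^118=250  1013^119=354  1013^120=709  1013^121=173  1013^122=254
  1013^123=1019  1013^124=341  1013^125=1088  1013^126=240  1013^127=385
  1013^128=500  1013^129=708  1013^130=289  1013^131=346  1013^132=508
  1013^133=909  1013^134=682  1013^135=1047  1013^136=480  1013^137=770
Found 770 at exponent 137.

137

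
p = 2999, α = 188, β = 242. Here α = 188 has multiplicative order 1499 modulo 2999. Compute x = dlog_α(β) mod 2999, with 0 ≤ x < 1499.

777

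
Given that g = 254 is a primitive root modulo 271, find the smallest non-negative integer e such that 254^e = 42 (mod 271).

Baby-step giant-step with m = ceil(sqrt(270)) = 17.
Baby table (254^j mod 271 for j=0..16):
  0:1  1:254  2:18  3:236  4:53  5:183  6:141  7:42
  8:99  9:214  10:156  11:58  12:98  13:231  14:138  15:93
  16:45
Giant step factor: 254^(-17) ≡ 96 (mod 271).
Scan 42·96^i mod 271 for i = 0, 1, …:
  i=0: 42
Match at i=0, j=7: e = 0·17 + 7 = 7.

7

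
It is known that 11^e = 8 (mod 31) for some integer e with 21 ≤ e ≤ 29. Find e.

24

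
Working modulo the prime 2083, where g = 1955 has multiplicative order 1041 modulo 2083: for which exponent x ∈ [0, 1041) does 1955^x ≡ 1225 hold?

598

Baby-step giant-step with m = ceil(sqrt(1041)) = 33.
Baby table (1955^j mod 2083 for j=0..32):
  0:1  1:1955  2:1803  3:429  4:1329  5:694  6:737  7:1482
  8:1940  9:1640  10:463  11:1143  12:1589  13:742  14:842  15:540
  16:1702  17:859  18:447  19:1108  20:1903  21:127  22:408  23:1934
  24:325  25:60  26:652  27:1947  28:744  29:586  30:2063  31:477
  32:1434
Giant step factor: 1955^(-33) ≡ 2041 (mod 2083).
Scan 1225·2041^i mod 2083 for i = 0, 1, …:
  i=0: 1225   i=1: 625   i=2: 829   i=3: 593
  i=4: 90   i=5: 386   i=6: 452   i=7: 1846
  i=8: 1622   i=9: 615     …   i=17: 1605
  i=18: 1329
Match at i=18, j=4: x = 18·33 + 4 = 598.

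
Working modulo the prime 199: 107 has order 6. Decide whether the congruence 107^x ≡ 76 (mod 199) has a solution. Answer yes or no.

no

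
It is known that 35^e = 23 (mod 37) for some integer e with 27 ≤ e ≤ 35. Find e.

33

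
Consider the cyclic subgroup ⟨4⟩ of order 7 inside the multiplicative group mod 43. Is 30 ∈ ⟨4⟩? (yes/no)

⟨4⟩ has order 7; its elements mod 43 are {1, 4, 11, 16, 21, 35, 41}.
30 is not in this set.

no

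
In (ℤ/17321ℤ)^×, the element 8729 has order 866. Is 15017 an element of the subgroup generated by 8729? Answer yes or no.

15017 ∈ ⟨8729⟩ iff 15017^866 ≡ 1 (mod 17321), since |⟨8729⟩| = 866.
15017^866 mod 17321 = 2315.
Since 2315 ≠ 1, 15017 does not lie in the subgroup.

no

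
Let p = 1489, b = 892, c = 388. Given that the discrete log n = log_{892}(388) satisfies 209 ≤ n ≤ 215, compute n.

213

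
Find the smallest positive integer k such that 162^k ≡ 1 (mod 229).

The order of 162 must divide p − 1 = 228 = 2^2 · 3 · 19.
Divisors: 1, 2, 3, 4, 6, 12, 19, 38, 57, 76, 114, 228.
Check each in increasing order: 162^1 ≡ 162;  162^2 ≡ 138;  162^3 ≡ 143;  162^4 ≡ 37;  162^6 ≡ 68;  162^12 ≡ 44;  162^19 ≡ 140;  162^38 ≡ 135;  162^57 ≡ 122;  162^76 ≡ 134;  162^114 ≡ 228;  162^228 ≡ 1.
Smallest exponent giving 1 is 228.

228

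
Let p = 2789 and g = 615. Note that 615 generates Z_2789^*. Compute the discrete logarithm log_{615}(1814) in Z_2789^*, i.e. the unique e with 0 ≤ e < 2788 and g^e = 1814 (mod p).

Baby-step giant-step with m = ceil(sqrt(2788)) = 53.
Baby table (615^j mod 2789 for j=0..52):
  0:1  1:615  2:1710  3:197  4:1228  5:2190  6:2552  7:2062
  8:1924  9:724  10:1809  11:2513  12:389  13:2170  14:1408  15:1330
  16:773  17:1265  18:2633  19:1675  20:984  21:2736  22:873  23:1407
  24:715  25:1852  26:1068  27:1405  28:2274  29:1221  30:674  31:1738
  32:683  33:1695  34:2128  35:679  36:2024  37:866  38:2680  39:2690
  40:473  41:839  42:20  43:1144  44:732  45:1151  46:2248  47:1965
  48:838  49:2194  50:2223  51:535  52:2712
Giant step factor: 615^(-53) ≡ 1106 (mod 2789).
Scan 1814·1106^i mod 2789 for i = 0, 1, …:
  i=0: 1814   i=1: 993   i=2: 2181   i=3: 2490
  i=4: 1197   i=5: 1896   i=6: 2437   i=7: 1148
  i=8: 693   i=9: 2272     …   i=20: 400
  i=21: 1738
Match at i=21, j=31: e = 21·53 + 31 = 1144.

1144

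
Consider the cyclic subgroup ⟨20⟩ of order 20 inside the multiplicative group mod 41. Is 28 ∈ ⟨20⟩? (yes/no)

⟨20⟩ has order 20; its elements mod 41 are {1, 2, 4, 5, 8, 9, 10, 16, 18, 20, 21, 23, 25, 31, 32, 33, 36, 37, 39, 40}.
28 is not in this set.

no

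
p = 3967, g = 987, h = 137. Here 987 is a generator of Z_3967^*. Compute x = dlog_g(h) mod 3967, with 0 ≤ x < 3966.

3417

Baby-step giant-step with m = ceil(sqrt(3966)) = 63.
Baby table (987^j mod 3967 for j=0..62):
  0:1  1:987  2:2254  3:3178  4:2756  5:2777  6:3669  7:3399
  8:2698  9:1069  10:3848  11:1557  12:1530  13:2650  14:1297  15:2765
  16:3726  17:153  18:265  19:3700  20:2260  21:1166  22:412  23:2010
  24:370  25:226  26:910  27:1628  28:201  29:37  30:816  31:91
  32:2543  33:2797  34:3574  35:875  36:2786  37:651  38:3850  39:3531
  40:2071  41:1072  42:2842  43:385  44:3130  45:2984  46:1694  47:1871
  48:2022  49:313  50:3472  51:3343  52:2964  53:1789  54:428  55:1934
  56:731  57:3470  58:1369  59:2423  60:3367  61:2850  62:347
Giant step factor: 987^(-63) ≡ 1417 (mod 3967).
Scan 137·1417^i mod 3967 for i = 0, 1, …:
  i=0: 137   i=1: 3713   i=2: 1079   i=3: 1648
  i=4: 2620   i=5: 3395   i=6: 2711   i=7: 1431
  i=8: 590   i=9: 2960     …   i=53: 3647
  i=54: 2765
Match at i=54, j=15: x = 54·63 + 15 = 3417.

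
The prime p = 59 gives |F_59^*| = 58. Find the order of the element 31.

58

The order of 31 must divide p − 1 = 58 = 2 · 29.
Divisors: 1, 2, 29, 58.
Check each in increasing order: 31^1 ≡ 31;  31^2 ≡ 17;  31^29 ≡ 58;  31^58 ≡ 1.
Smallest exponent giving 1 is 58.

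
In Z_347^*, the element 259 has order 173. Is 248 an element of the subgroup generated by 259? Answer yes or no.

248 ∈ ⟨259⟩ iff 248^173 ≡ 1 (mod 347), since |⟨259⟩| = 173.
248^173 mod 347 = 346.
Since 346 ≠ 1, 248 does not lie in the subgroup.

no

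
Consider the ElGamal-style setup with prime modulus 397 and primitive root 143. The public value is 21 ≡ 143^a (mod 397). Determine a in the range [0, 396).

Baby-step giant-step with m = ceil(sqrt(396)) = 20.
Baby table (143^j mod 397 for j=0..19):
  0:1  1:143  2:202  3:302  4:310  5:263  6:291  7:325
  8:26  9:145  10:91  11:309  12:120  13:89  14:23  15:113
  16:279  17:197  18:381  19:94
Giant step factor: 143^(-20) ≡ 319 (mod 397).
Scan 21·319^i mod 397 for i = 0, 1, …:
  i=0: 21   i=1: 347   i=2: 327   i=3: 299
  i=4: 101   i=5: 62   i=6: 325
Match at i=6, j=7: a = 6·20 + 7 = 127.

127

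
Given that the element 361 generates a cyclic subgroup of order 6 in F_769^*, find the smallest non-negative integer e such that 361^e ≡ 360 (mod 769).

2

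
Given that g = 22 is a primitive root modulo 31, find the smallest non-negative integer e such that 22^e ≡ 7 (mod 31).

14

Successive powers of 22 modulo 31:
  22^0=1  22^1=22  22^2=19  22^3=15  22^4=20  22^5=6
  22^6=8  22^7=21  22^8=28  22^9=27  22^10=5  22^11=17
  22^12=2  22^13=13  22^14=7
So 22^14 ≡ 7 (mod 31), giving e = 14.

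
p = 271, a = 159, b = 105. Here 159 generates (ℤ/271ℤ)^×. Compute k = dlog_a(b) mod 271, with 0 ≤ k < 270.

Baby-step giant-step with m = ceil(sqrt(270)) = 17.
Baby table (159^j mod 271 for j=0..16):
  0:1  1:159  2:78  3:207  4:122  5:157  6:31  7:51
  8:250  9:184  10:259  11:260  12:148  13:226  14:162  15:13
  16:170
Giant step factor: 159^(-17) ≡ 120 (mod 271).
Scan 105·120^i mod 271 for i = 0, 1, …:
  i=0: 105   i=1: 134   i=2: 91   i=3: 80
  i=4: 115   i=5: 250
Match at i=5, j=8: k = 5·17 + 8 = 93.

93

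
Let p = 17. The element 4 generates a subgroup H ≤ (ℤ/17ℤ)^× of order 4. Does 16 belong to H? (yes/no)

yes

⟨4⟩ has order 4; its elements mod 17 are {1, 4, 13, 16}.
16 is in this set.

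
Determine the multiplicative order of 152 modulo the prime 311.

310

The order of 152 must divide p − 1 = 310 = 2 · 5 · 31.
Divisors: 1, 2, 5, 10, 31, 62, 155, 310.
Check each in increasing order: 152^1 ≡ 152;  152^2 ≡ 90;  152^5 ≡ 262;  152^10 ≡ 224;  152^31 ≡ 95;  152^62 ≡ 6;  152^155 ≡ 310;  152^310 ≡ 1.
Smallest exponent giving 1 is 310.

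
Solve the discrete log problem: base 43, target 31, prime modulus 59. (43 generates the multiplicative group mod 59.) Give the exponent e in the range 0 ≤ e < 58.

5

Successive powers of 43 modulo 59:
  43^0=1  43^1=43  43^2=20  43^3=34  43^4=46  43^5=31
So 43^5 ≡ 31 (mod 59), giving e = 5.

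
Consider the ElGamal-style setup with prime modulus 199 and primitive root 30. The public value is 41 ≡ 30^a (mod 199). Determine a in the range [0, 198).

151

Baby-step giant-step with m = ceil(sqrt(198)) = 15.
Baby table (30^j mod 199 for j=0..14):
  0:1  1:30  2:104  3:135  4:70  5:110  6:116  7:97
  8:124  9:138  10:160  11:24  12:123  13:108  14:56
Giant step factor: 30^(-15) ≡ 147 (mod 199).
Scan 41·147^i mod 199 for i = 0, 1, …:
  i=0: 41   i=1: 57   i=2: 21   i=3: 102
  i=4: 69   i=5: 193   i=6: 113   i=7: 94
  i=8: 87   i=9: 53   i=10: 30
Match at i=10, j=1: a = 10·15 + 1 = 151.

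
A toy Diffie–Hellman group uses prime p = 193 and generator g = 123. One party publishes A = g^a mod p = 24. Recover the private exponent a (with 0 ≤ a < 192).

174

Baby-step giant-step with m = ceil(sqrt(192)) = 14.
Baby table (123^j mod 193 for j=0..13):
  0:1  1:123  2:75  3:154  4:28  5:163  6:170  7:66
  8:12  9:125  10:128  11:111  12:143  13:26
Giant step factor: 123^(-14) ≡ 93 (mod 193).
Scan 24·93^i mod 193 for i = 0, 1, …:
  i=0: 24   i=1: 109   i=2: 101   i=3: 129
  i=4: 31   i=5: 181   i=6: 42   i=7: 46
  i=8: 32   i=9: 81   i=10: 6   i=11: 172
  i=12: 170
Match at i=12, j=6: a = 12·14 + 6 = 174.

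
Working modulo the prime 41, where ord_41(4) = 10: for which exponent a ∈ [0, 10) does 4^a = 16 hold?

Successive powers of 4 modulo 41:
  4^0=1  4^1=4  4^2=16
So 4^2 ≡ 16 (mod 41), giving a = 2.

2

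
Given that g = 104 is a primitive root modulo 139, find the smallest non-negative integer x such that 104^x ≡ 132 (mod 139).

Baby-step giant-step with m = ceil(sqrt(138)) = 12.
Baby table (104^j mod 139 for j=0..11):
  0:1  1:104  2:113  3:76  4:120  5:109  6:77  7:85
  8:83  9:14  10:66  11:53
Giant step factor: 104^(-12) ≡ 55 (mod 139).
Scan 132·55^i mod 139 for i = 0, 1, …:
  i=0: 132   i=1: 32   i=2: 92   i=3: 56
  i=4: 22   i=5: 98   i=6: 108   i=7: 102
  i=8: 50   i=9: 109
Match at i=9, j=5: x = 9·12 + 5 = 113.

113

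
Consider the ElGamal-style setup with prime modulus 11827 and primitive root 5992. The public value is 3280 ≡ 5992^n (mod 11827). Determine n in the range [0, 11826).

Baby-step giant-step with m = ceil(sqrt(11826)) = 109.
Baby table (5992^j mod 11827 for j=0..108):
  0:1  1:5992  2:9119  3:308  4:524  5:5653  6:248  7:7641
  8:2555  9:5422  10:11682  11:6358  12:2369  13:2648  14:6809  15:8205
  16:11348  17:3793  18:7989  19:6219  20:9198  21:596  22:11305  23:6331
  24:6163  25:4802  26:10320  27:5884  28:641  29:8924  30:2741  31:8196
  32:4728  33:4511  34:5217  35:1503  36:5629  37:10191  38:1671  39:6990
  40:4673  41:6107  42:406  43:8217  44:463  45:6778  46:11685  47:680
  48:6072  49:3572  50:8381  51:1510  52:265  53:3062  54:3827  55:10658
  56:8763  57:7843  58:6585  59:2448  60:2936  61:5763  62:8883  63:5436
  64:954  65:3927  66:6681  67:9984  68:3162  69:11677  70:52  71:4082
  72:1108  73:4189  74:3594  75:10108  76:1069  77:7041  78:2763  79:9923
  80:4287  81:11287  82:4918  83:7599  84:11085  85:888  86:10573  87:8004
  88:1483  89:4059  90:5216  91:7338  92:8337  93:9883  94:1147  95:1337
  96:4425  97:10293  98:9678  99:2795  100:608  101:420  102:9316  103:9859
  104:11090  105:7194  106:8860  107:9544  108:4103
Giant step factor: 5992^(-109) ≡ 6039 (mod 11827).
Scan 3280·6039^i mod 11827 for i = 0, 1, …:
  i=0: 3280   i=1: 9522   i=2: 484   i=3: 1607
  i=4: 6533   i=5: 9742   i=6: 4440   i=7: 1351
  i=8: 9886   i=9: 10685     …   i=40: 11264
  i=41: 6219
Match at i=41, j=19: n = 41·109 + 19 = 4488.

4488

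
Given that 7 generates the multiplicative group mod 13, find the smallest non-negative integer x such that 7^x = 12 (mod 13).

Successive powers of 7 modulo 13:
  7^0=1  7^1=7  7^2=10  7^3=5  7^4=9  7^5=11
  7^6=12
So 7^6 ≡ 12 (mod 13), giving x = 6.

6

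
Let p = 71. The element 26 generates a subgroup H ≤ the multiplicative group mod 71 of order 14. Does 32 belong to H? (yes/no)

⟨26⟩ has order 14; its elements mod 71 are {1, 20, 23, 26, 30, 32, 34, 37, 39, 41, 45, 48, 51, 70}.
32 is in this set.

yes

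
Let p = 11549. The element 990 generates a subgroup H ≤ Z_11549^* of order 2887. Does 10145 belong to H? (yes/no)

10145 ∈ ⟨990⟩ iff 10145^2887 ≡ 1 (mod 11549), since |⟨990⟩| = 2887.
10145^2887 mod 11549 = 11548.
Since 11548 ≠ 1, 10145 does not lie in the subgroup.

no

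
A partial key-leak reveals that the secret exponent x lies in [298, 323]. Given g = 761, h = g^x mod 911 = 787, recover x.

311

Compute 761^298 mod 911 = 406, then multiply by 761 repeatedly:
  761^298=406  761^299=137  761^300=403  761^301=587  761^302=317
  761^303=733  761^304=281  761^305=667  761^306=160  761^307=597
  761^308=639  761^309=716  761^310=98  761^311=787
Found 787 at exponent 311.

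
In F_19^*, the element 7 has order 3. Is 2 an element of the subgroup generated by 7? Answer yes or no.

no

2 ∈ ⟨7⟩ iff 2^3 ≡ 1 (mod 19), since |⟨7⟩| = 3.
2^3 mod 19 = 8.
Since 8 ≠ 1, 2 does not lie in the subgroup.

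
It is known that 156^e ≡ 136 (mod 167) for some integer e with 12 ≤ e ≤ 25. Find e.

21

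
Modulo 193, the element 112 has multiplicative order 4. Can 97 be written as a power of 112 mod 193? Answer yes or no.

no

⟨112⟩ has order 4; its elements mod 193 are {1, 81, 112, 192}.
97 is not in this set.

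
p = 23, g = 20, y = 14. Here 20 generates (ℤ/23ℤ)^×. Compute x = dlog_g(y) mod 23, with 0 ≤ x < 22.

13

Successive powers of 20 modulo 23:
  20^0=1  20^1=20  20^2=9  20^3=19  20^4=12  20^5=10
  20^6=16  20^7=21  20^8=6  20^9=5  20^10=8  20^11=22
  20^12=3  20^13=14
So 20^13 ≡ 14 (mod 23), giving x = 13.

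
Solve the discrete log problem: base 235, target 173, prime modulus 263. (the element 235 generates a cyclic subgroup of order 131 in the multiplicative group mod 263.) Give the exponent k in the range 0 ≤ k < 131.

58

Baby-step giant-step with m = ceil(sqrt(131)) = 12.
Baby table (235^j mod 263 for j=0..11):
  0:1  1:235  2:258  3:140  4:25  5:89  6:138  7:81
  8:99  9:121  10:31  11:184
Giant step factor: 235^(-12) ≡ 207 (mod 263).
Scan 173·207^i mod 263 for i = 0, 1, …:
  i=0: 173   i=1: 43   i=2: 222   i=3: 192
  i=4: 31
Match at i=4, j=10: k = 4·12 + 10 = 58.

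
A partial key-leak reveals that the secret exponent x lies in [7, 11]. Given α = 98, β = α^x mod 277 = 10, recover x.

8

Compute 98^7 mod 277 = 181, then multiply by 98 repeatedly:
  98^7=181  98^8=10
Found 10 at exponent 8.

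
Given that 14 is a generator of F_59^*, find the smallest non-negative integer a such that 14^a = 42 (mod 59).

25

Baby-step giant-step with m = ceil(sqrt(58)) = 8.
Baby table (14^j mod 59 for j=0..7):
  0:1  1:14  2:19  3:30  4:7  5:39  6:15  7:33
Giant step factor: 14^(-8) ≡ 53 (mod 59).
Scan 42·53^i mod 59 for i = 0, 1, …:
  i=0: 42   i=1: 43   i=2: 37   i=3: 14
Match at i=3, j=1: a = 3·8 + 1 = 25.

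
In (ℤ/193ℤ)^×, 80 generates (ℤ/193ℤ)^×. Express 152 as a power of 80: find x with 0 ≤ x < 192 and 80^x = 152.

191

Baby-step giant-step with m = ceil(sqrt(192)) = 14.
Baby table (80^j mod 193 for j=0..13):
  0:1  1:80  2:31  3:164  4:189  5:66  6:69  7:116
  8:16  9:122  10:110  11:115  12:129  13:91
Giant step factor: 80^(-14) ≡ 25 (mod 193).
Scan 152·25^i mod 193 for i = 0, 1, …:
  i=0: 152   i=1: 133   i=2: 44   i=3: 135
  i=4: 94   i=5: 34   i=6: 78   i=7: 20
  i=8: 114   i=9: 148   i=10: 33   i=11: 53
  i=12: 167   i=13: 122
Match at i=13, j=9: x = 13·14 + 9 = 191.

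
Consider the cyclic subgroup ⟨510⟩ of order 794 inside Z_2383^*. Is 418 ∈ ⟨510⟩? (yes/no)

yes

418 ∈ ⟨510⟩ iff 418^794 ≡ 1 (mod 2383), since |⟨510⟩| = 794.
418^794 mod 2383 = 1.
Since 1 = 1, 418 lies in the subgroup.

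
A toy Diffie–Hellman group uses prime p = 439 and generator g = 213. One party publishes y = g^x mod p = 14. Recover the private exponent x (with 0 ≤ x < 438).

Baby-step giant-step with m = ceil(sqrt(438)) = 21.
Baby table (213^j mod 439 for j=0..20):
  0:1  1:213  2:152  3:329  4:276  5:401  6:247  7:370
  8:229  9:48  10:127  11:272  12:427  13:78  14:371  15:3
  16:200  17:17  18:109  19:389  20:325
Giant step factor: 213^(-21) ≡ 298 (mod 439).
Scan 14·298^i mod 439 for i = 0, 1, …:
  i=0: 14   i=1: 221   i=2: 8   i=3: 189
  i=4: 130   i=5: 108   i=6: 137   i=7: 438
  i=8: 141   i=9: 313     …   i=16: 9
  i=17: 48
Match at i=17, j=9: x = 17·21 + 9 = 366.

366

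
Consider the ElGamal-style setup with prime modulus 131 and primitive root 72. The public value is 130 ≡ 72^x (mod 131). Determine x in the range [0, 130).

65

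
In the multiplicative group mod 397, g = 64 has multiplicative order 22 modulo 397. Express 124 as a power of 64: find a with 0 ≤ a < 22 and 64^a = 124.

3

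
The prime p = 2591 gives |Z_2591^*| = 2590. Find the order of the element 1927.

2590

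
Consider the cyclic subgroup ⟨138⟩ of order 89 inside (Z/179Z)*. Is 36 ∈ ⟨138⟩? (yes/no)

36 ∈ ⟨138⟩ iff 36^89 ≡ 1 (mod 179), since |⟨138⟩| = 89.
36^89 mod 179 = 1.
Since 1 = 1, 36 lies in the subgroup.

yes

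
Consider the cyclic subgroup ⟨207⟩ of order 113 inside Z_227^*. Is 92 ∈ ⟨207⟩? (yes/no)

92 ∈ ⟨207⟩ iff 92^113 ≡ 1 (mod 227), since |⟨207⟩| = 113.
92^113 mod 227 = 1.
Since 1 = 1, 92 lies in the subgroup.

yes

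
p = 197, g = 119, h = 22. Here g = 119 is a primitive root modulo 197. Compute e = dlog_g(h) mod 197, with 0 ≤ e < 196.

74

Baby-step giant-step with m = ceil(sqrt(196)) = 14.
Baby table (119^j mod 197 for j=0..13):
  0:1  1:119  2:174  3:21  4:135  5:108  6:47  7:77
  8:101  9:2  10:41  11:151  12:42  13:73
Giant step factor: 119^(-14) ≡ 83 (mod 197).
Scan 22·83^i mod 197 for i = 0, 1, …:
  i=0: 22   i=1: 53   i=2: 65   i=3: 76
  i=4: 4   i=5: 135
Match at i=5, j=4: e = 5·14 + 4 = 74.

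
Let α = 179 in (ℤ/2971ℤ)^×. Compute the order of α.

2970

The order of 179 must divide p − 1 = 2970 = 2 · 3^3 · 5 · 11.
Divisors: 1, 2, 3, 5, 6, 9, 10, 11, 15, 18, 22, 27, 30, 33, 45, 54, 55, 66, 90, 99, 110, 135, 165, 198, 270, 297, 330, 495, 594, 990, 1485, 2970.
Check each in increasing order: 179^1 ≡ 179;  179^2 ≡ 2331;  179^3 ≡ 1309;  179^5 ≡ 62;  179^6 ≡ 2185;  179^9 ≡ 2063;  179^10 ≡ 873;  179^11 ≡ 1775;  179^15 ≡ 648;  179^18 ≡ 1497;  179^22 ≡ 1365;  179^27 ≡ 1442;  179^30 ≡ 993;  179^33 ≡ 1510;  179^45 ≡ 1728;  179^54 ≡ 2635;  179^55 ≡ 2247;  179^66 ≡ 1343;  179^90 ≡ 129;  179^99 ≡ 1708;  179^110 ≡ 1280;  179^135 ≡ 87;  179^165 ≡ 232;  179^198 ≡ 2713;  179^270 ≡ 1627;  179^297 ≡ 2015;  179^330 ≡ 346;  179^495 ≡ 55;  179^594 ≡ 1839;  179^990 ≡ 54;  179^1485 ≡ 2970;  179^2970 ≡ 1.
Smallest exponent giving 1 is 2970.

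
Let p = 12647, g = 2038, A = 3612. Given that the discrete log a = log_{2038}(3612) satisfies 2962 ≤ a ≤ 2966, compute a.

Compute 2038^2962 mod 12647 = 6300, then multiply by 2038 repeatedly:
  2038^2962=6300  2038^2963=2695  2038^2964=3612
Found 3612 at exponent 2964.

2964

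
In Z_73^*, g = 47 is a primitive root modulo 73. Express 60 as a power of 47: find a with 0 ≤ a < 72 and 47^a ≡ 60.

17

Successive powers of 47 modulo 73:
  47^0=1  47^1=47  47^2=19  47^3=17  47^4=69  47^5=31
  47^6=70  47^7=5  47^8=16  47^9=22  47^10=12  47^11=53
  47^12=9  47^13=58  47^14=25  47^15=7  47^16=37  47^17=60
So 47^17 ≡ 60 (mod 73), giving a = 17.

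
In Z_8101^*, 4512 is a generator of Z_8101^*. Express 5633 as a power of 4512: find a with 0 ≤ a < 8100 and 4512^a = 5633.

Baby-step giant-step with m = ceil(sqrt(8100)) = 90.
Baby table (4512^j mod 8101 for j=0..89):
  0:1  1:4512  2:331  3:2888  4:4248  5:10  6:4615  7:3310
  8:4577  9:1975  10:100  11:5645  12:696  13:5265  14:3548  15:1000
  16:7844  17:6960  18:4044  19:3076  20:1899  21:5531  22:4792  23:8036
  24:6457  25:2788  26:6704  27:7415  28:7451  29:7863  30:3577  31:2232
  32:1241  33:1601  34:5721  35:3366  36:6118  37:4309  38:7909  39:503
  40:1256  41:4473  42:2585  43:6181  44:5030  45:4459  46:4225  47:1547
  48:5103  49:1694  50:4085  51:1745  52:7369  53:2424  54:738  55:345
  56:1248  57:781  58:8038  59:7380  60:3450  61:4379  62:7810  63:7471
  64:891  65:2096  66:3285  67:5191  68:1801  69:809  70:4758  71:446
  72:3304  73:1808  74:8090  75:7075  76:4460  77:636  78:1878  79:7991
  80:5942  81:4095  82:6360  83:2578  84:7001  85:2713  86:445  87:6893
  88:1477  89:5202
Giant step factor: 4512^(-90) ≡ 3347 (mod 8101).
Scan 5633·3347^i mod 8101 for i = 0, 1, …:
  i=0: 5633   i=1: 2624   i=2: 1044   i=3: 2737
  i=4: 6609   i=5: 4593   i=6: 5174   i=7: 5541
  i=8: 2538   i=9: 4838     …   i=36: 3185
  i=37: 7380
Match at i=37, j=59: a = 37·90 + 59 = 3389.

3389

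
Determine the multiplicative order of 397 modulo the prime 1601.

The order of 397 must divide p − 1 = 1600 = 2^6 · 5^2.
Divisors: 1, 2, 4, 5, 8, 10, 16, 20, 25, 32, 40, 50, 64, 80, 100, 160, 200, 320, 400, 800, 1600.
Check each in increasing order: 397^1 ≡ 397;  397^2 ≡ 711;  397^4 ≡ 1206;  397^5 ≡ 83;  397^8 ≡ 728;  397^10 ≡ 485;  397^16 ≡ 53;  397^20 ≡ 1479;  397^25 ≡ 1081;  397^32 ≡ 1208;  397^40 ≡ 475;  397^50 ≡ 1432;  397^64 ≡ 753;  397^80 ≡ 1485;  397^100 ≡ 1344;  397^160 ≡ 648;  397^200 ≡ 408;  397^320 ≡ 442;  397^400 ≡ 1561;  397^800 ≡ 1600;  397^1600 ≡ 1.
Smallest exponent giving 1 is 1600.

1600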